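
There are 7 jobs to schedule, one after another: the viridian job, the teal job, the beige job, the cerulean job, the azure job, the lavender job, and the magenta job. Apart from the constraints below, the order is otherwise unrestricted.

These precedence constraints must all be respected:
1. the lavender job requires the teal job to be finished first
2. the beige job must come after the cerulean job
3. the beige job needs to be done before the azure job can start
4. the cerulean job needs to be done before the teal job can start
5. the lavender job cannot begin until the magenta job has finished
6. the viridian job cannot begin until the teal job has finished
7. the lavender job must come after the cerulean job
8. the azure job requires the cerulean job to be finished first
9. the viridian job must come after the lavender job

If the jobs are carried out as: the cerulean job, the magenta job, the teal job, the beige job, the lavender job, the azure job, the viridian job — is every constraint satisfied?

Yes

Going through the constraints one by one, each required predecessor appears earlier in the sequence than its dependent — e.g. the cerulean job (position 1) is before the azure job (position 6), as required.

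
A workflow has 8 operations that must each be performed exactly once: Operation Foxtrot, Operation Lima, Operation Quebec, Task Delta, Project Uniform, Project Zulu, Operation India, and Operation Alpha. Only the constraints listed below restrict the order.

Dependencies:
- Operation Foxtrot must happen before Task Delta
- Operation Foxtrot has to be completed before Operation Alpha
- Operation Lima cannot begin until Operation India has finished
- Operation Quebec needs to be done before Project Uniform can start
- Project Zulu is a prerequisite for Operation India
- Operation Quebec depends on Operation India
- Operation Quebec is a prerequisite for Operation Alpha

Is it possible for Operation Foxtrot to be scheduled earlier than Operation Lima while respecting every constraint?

Yes

No chain of constraints runs from Operation Lima to Operation Foxtrot, so Operation Lima is not required to come first.
So a valid ordering placing Operation Foxtrot earlier than Operation Lima exists.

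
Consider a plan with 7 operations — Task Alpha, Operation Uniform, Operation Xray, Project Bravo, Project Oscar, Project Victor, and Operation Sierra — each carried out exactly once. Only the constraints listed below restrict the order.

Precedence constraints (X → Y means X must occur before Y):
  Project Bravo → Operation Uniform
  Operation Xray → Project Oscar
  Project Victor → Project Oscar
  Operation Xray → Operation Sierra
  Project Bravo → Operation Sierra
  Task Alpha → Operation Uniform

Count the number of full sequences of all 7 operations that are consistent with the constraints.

4 operations have no prerequisites (Task Alpha, Operation Xray, Project Bravo, Project Victor), so any of them could come first.
Enumerating by repeatedly choosing an available operation (one whose prerequisites are all placed) gives 272 distinct complete orderings.

272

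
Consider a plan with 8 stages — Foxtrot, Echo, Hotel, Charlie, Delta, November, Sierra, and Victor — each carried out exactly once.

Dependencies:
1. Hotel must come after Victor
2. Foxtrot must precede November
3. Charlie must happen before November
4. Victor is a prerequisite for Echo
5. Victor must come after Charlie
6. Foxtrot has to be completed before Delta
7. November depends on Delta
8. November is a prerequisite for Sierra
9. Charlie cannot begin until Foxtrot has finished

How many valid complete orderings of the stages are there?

60

Foxtrot is the only stage with nothing required before it, so every ordering starts there.
Systematically extending each partial ordering one stage at a time and counting, there are 60 complete orderings.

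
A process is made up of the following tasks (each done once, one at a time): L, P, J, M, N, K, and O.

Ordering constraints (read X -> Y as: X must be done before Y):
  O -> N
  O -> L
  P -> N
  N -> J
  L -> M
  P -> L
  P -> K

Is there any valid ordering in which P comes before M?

Yes

Every valid ordering already has P before M (the constraints require it), so in particular at least one does.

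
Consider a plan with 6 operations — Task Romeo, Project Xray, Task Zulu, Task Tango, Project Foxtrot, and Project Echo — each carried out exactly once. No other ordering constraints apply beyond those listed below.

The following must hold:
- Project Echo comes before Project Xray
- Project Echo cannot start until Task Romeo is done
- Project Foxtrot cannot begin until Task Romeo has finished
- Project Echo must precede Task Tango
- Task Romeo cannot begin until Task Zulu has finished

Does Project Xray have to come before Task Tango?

Nothing in the constraints links Project Xray and Task Tango; they are unordered relative to each other.
A valid ordering placing Task Tango before Project Xray exists, so the answer is no.

No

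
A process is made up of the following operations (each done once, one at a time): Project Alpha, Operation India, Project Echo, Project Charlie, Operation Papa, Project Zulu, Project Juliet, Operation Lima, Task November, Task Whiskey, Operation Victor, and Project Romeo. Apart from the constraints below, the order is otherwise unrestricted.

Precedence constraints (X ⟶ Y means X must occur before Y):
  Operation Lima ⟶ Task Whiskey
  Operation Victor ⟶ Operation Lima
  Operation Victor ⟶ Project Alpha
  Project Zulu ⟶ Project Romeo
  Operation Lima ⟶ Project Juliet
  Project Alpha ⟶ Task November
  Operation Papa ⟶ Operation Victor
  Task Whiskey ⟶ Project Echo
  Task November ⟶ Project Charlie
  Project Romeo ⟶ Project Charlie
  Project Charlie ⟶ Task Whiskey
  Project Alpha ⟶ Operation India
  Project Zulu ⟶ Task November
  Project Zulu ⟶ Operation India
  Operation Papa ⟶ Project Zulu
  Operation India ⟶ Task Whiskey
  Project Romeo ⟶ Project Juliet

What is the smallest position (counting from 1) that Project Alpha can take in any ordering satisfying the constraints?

The operations that are forced before Project Alpha, directly or transitively, are Operation Papa, Operation Victor. That's 2 operations.
So at minimum 2 operations come before Project Alpha, putting Project Alpha no earlier than position 3. That position is achievable by scheduling exactly those predecessors first.

3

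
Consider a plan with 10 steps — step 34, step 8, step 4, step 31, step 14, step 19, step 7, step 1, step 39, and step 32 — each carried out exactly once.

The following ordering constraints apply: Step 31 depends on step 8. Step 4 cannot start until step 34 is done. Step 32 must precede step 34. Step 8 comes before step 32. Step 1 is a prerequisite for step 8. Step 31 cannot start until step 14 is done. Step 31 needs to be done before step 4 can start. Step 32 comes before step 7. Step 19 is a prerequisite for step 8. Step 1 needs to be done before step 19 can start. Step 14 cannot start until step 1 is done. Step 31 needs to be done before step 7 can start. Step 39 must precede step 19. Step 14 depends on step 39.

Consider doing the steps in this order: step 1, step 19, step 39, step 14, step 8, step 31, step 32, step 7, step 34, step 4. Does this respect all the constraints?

The sequence places step 19 ahead of step 39.
Since step 39 is required before step 19, the ordering is invalid.

No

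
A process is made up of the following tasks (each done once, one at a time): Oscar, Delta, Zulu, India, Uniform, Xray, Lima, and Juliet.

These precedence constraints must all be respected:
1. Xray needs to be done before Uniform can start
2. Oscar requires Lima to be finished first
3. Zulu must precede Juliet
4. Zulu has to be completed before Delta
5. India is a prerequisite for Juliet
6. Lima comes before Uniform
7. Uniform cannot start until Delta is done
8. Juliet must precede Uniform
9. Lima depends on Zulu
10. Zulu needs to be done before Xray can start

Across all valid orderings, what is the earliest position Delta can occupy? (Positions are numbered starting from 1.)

Working backwards through the constraints from Delta, its only required predecessor is Zulu.
With 1 mandatory predecessor, the earliest Delta can sit is position 1+1 = 2, and placing just that one first achieves it.

2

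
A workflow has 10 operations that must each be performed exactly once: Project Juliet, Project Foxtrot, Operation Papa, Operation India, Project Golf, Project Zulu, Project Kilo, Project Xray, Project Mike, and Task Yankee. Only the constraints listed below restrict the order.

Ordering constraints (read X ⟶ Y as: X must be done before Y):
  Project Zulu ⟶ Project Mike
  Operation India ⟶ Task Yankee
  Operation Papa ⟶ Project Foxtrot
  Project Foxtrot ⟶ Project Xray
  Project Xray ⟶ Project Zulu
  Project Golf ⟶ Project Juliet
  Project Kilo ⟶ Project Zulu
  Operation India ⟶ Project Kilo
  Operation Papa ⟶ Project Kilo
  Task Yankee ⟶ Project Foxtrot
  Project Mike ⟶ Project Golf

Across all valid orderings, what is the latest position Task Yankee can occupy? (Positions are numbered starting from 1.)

Following every chain forward from Task Yankee, the operations that must come later are Project Juliet, Project Foxtrot, Project Golf, Project Zulu, Project Xray, Project Mike — 6 of them.
So at least 6 operations follow Task Yankee, putting Task Yankee no later than position 4. That position is achievable by scheduling everything else first.

4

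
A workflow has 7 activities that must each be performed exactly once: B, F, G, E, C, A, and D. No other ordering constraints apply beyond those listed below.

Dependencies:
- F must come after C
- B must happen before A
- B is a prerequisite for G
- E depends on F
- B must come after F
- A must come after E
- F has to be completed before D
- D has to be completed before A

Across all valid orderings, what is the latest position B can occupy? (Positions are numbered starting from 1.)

5

Following every chain forward from B, the activities that must come later are G, A — 2 of them.
With 2 mandatory successors out of 7 activities total, the latest slot for B is 7−2 = 5, and it's reachable by doing all non-successors before B.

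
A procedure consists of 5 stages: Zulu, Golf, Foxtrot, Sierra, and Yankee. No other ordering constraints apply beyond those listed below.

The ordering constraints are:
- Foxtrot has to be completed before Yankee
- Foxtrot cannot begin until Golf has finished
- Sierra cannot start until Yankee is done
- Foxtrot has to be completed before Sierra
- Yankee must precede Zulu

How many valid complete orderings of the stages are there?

2

Only Golf has no prerequisites, so it must go first.
Enumerating by repeatedly choosing an available stage (one whose prerequisites are all placed) gives 2 distinct complete orderings.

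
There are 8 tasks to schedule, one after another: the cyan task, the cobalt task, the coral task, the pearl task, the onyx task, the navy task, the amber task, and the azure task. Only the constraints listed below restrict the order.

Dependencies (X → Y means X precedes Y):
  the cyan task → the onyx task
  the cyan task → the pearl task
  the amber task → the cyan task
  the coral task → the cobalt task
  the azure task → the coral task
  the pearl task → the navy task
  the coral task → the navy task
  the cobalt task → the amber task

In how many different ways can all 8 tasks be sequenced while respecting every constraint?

3

The azure task is the only task with nothing required before it, so every ordering starts there.
Enumerating by repeatedly choosing an available task (one whose prerequisites are all placed) gives 3 distinct complete orderings.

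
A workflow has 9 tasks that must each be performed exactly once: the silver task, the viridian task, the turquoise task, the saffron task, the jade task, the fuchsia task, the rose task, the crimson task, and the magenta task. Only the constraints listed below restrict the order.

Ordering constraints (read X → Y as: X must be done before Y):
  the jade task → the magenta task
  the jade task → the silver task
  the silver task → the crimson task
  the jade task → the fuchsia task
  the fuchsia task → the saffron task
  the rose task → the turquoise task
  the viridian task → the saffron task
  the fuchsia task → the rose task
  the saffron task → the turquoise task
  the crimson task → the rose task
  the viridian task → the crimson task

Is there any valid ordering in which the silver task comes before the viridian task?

Nothing in the constraints forces the viridian task before the silver task — there is no chain from the viridian task to the silver task.
So a valid ordering placing the silver task earlier than the viridian task exists.

Yes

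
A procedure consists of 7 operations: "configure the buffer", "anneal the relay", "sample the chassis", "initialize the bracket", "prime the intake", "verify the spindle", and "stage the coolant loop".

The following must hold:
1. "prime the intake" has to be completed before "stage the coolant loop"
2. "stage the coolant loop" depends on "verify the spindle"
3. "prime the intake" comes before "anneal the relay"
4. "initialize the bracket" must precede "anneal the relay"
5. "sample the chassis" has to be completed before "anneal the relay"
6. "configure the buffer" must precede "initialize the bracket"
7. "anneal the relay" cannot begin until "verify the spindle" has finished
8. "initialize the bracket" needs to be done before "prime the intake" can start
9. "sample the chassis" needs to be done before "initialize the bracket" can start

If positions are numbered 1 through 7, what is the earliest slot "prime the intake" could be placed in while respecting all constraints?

4

The operations that are forced before "prime the intake", directly or transitively, are "configure the buffer", "sample the chassis", "initialize the bracket". That's 3 operations.
So at minimum 3 operations come before "prime the intake", putting "prime the intake" no earlier than position 4. That position is achievable by scheduling exactly those predecessors first.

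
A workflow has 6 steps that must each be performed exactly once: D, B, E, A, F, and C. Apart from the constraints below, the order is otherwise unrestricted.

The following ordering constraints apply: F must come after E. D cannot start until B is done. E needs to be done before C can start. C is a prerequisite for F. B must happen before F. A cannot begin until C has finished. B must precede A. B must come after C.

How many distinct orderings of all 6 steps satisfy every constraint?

E is the only step with nothing required before it, so every ordering starts there.
Counting all ways to extend the partial order to a total order gives 6.

6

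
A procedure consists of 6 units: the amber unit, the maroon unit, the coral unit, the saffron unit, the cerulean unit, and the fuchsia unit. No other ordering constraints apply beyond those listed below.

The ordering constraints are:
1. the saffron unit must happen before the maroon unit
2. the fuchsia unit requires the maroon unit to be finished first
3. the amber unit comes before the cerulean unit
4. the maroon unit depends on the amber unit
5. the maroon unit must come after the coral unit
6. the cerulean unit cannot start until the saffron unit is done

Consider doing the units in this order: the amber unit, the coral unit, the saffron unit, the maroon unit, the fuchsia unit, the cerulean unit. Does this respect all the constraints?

Checking each listed constraint against this order: for instance, the amber unit is in position 1 and the cerulean unit in position 6, so that constraint holds — and the remaining constraints check out the same way.

Yes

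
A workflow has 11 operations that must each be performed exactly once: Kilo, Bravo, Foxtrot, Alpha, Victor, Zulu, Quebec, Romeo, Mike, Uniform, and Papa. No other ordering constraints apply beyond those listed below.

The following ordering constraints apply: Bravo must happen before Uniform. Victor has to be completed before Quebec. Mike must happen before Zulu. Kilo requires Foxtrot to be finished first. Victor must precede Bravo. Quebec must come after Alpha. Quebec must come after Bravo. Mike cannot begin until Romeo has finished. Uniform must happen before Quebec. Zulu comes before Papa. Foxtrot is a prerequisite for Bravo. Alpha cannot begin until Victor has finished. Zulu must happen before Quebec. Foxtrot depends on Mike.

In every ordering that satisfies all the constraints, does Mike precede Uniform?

Yes

Following the dependencies: Mike → Foxtrot → Bravo → Uniform.
Hence Mike necessarily comes before Uniform.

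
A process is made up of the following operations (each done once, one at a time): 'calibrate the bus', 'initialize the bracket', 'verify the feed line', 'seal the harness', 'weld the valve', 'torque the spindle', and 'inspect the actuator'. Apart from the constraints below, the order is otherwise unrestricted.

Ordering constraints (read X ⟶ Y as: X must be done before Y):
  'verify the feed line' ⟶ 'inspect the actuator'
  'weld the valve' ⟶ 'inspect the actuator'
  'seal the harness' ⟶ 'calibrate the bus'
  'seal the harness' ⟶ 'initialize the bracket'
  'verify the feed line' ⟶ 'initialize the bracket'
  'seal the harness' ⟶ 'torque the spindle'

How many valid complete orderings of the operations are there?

The operations with no prerequisites are 'verify the feed line', 'seal the harness', 'weld the valve'; any of them can be placed first.
Enumerating by repeatedly choosing an available operation (one whose prerequisites are all placed) gives 310 distinct complete orderings.

310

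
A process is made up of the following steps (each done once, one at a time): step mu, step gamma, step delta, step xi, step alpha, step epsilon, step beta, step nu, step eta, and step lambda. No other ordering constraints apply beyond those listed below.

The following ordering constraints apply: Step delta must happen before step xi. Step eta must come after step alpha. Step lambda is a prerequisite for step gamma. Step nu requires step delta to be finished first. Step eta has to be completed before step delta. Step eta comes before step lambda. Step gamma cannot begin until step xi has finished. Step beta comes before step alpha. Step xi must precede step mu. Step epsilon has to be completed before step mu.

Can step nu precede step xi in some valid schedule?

Nothing in the constraints forces step xi before step nu — there is no chain from step xi to step nu.
That means at least one valid schedule has step nu before step xi.

Yes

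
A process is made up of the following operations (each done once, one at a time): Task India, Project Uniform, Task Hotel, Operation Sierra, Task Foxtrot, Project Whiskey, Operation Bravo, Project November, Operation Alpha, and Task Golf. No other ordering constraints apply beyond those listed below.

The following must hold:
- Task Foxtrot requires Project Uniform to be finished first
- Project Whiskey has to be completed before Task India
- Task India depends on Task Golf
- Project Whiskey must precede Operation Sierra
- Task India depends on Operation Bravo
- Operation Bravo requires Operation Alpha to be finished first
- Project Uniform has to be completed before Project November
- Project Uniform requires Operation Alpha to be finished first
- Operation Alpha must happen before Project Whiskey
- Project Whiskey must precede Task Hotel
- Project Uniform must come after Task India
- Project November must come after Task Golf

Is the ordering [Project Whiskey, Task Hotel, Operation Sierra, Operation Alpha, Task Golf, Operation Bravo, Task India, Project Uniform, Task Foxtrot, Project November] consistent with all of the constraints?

No

The sequence places Project Whiskey ahead of Operation Alpha.
That contradicts the constraint that Operation Alpha must precede Project Whiskey.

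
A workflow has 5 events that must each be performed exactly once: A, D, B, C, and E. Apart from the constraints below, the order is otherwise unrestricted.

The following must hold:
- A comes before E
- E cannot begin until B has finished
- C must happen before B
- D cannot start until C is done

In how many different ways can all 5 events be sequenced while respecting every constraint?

The events with no prerequisites are A, C; any of them can be placed first.
Systematically extending each partial ordering one event at a time and counting, there are 11 complete orderings.

11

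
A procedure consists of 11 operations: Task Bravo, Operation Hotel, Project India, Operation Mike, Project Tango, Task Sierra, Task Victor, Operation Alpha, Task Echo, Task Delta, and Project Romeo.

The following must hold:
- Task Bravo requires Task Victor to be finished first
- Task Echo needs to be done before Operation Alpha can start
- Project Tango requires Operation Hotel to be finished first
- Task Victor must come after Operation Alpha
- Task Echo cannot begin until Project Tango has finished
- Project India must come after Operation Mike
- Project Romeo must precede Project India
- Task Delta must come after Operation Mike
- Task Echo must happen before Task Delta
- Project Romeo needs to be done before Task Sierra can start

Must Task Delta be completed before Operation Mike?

There is a chain Operation Mike → Task Delta, which puts Operation Mike before Task Delta.
So Task Delta does not have to come before Operation Mike — it cannot.

No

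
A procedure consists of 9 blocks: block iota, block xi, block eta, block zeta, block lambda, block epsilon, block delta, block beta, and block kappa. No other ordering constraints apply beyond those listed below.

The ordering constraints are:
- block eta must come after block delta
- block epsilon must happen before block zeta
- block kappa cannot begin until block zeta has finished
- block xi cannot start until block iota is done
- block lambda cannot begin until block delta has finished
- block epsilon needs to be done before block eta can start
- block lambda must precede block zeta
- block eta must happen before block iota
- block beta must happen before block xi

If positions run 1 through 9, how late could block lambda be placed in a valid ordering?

The blocks that are forced after block lambda, directly or by a chain of constraints, are block zeta, block kappa. That's 2 blocks.
So at least 2 blocks follow block lambda, putting block lambda no later than position 7. That position is achievable by scheduling everything else first.

7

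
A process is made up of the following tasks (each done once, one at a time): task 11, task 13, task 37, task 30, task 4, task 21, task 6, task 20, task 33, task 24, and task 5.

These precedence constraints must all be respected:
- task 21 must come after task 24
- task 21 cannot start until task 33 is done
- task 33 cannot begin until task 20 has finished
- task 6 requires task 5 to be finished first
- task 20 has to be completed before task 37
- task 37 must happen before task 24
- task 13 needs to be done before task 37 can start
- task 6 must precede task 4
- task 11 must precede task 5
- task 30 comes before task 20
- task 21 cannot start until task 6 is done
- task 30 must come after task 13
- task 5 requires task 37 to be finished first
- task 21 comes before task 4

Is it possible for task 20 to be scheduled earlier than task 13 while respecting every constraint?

The constraints give a chain task 13 → task 30 → task 20, which forces task 13 before task 20.
So no valid ordering can have task 20 before task 13.

No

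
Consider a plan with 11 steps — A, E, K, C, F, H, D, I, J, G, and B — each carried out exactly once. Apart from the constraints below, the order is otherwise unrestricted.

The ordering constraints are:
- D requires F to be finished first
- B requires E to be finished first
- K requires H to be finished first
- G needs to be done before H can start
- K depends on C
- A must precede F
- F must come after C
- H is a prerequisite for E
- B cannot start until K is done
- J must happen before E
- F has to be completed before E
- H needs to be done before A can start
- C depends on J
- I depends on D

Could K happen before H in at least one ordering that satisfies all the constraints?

No

Following H → K, H must precede K in every valid ordering.
Hence K can never be scheduled before H.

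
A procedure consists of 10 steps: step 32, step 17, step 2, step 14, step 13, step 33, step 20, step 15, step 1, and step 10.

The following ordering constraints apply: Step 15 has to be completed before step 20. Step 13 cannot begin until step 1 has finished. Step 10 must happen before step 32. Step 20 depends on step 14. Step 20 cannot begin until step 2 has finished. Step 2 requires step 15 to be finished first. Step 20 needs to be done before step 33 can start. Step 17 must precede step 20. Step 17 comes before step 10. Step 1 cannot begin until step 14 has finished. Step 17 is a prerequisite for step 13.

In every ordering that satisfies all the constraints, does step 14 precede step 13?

Yes

Following the dependencies: step 14 → step 1 → step 13.
So step 14 must precede step 13 in any valid ordering.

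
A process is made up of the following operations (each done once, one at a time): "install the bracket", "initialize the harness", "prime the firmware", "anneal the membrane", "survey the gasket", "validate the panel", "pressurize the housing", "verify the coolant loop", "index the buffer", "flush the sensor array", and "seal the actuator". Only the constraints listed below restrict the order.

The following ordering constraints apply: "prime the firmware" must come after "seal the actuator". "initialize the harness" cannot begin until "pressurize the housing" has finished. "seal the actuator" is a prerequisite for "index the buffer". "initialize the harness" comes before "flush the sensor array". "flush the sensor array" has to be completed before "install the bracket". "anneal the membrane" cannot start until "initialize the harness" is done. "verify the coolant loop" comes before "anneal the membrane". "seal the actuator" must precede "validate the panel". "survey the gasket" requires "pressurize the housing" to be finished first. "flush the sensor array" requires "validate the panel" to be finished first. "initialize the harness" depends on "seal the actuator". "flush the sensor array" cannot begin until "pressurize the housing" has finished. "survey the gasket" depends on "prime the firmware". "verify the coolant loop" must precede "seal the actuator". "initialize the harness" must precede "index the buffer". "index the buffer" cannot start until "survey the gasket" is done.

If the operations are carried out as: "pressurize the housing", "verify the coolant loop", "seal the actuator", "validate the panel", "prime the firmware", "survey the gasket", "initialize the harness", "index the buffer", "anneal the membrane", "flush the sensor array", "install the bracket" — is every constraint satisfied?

Yes

Checking each listed constraint against this order: for instance, "pressurize the housing" is in position 1 and "flush the sensor array" in position 10, so that constraint holds — and the remaining constraints check out the same way.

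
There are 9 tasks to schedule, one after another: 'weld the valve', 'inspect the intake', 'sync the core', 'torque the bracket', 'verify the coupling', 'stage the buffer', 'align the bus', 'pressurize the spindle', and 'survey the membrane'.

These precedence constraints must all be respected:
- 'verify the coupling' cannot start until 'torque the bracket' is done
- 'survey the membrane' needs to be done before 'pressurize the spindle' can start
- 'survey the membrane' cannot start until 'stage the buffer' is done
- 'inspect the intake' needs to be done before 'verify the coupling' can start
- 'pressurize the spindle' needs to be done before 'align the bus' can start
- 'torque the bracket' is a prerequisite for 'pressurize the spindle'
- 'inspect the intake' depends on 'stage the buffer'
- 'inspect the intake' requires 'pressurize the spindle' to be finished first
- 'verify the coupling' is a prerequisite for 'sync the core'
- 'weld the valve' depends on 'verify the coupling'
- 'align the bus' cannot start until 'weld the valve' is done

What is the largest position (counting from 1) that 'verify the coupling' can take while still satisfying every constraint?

6

The tasks that are forced after 'verify the coupling', directly or by a chain of constraints, are 'weld the valve', 'sync the core', 'align the bus'. That's 3 tasks.
With 3 mandatory successors out of 9 tasks total, the latest slot for 'verify the coupling' is 9−3 = 6, and it's reachable by doing all non-successors before 'verify the coupling'.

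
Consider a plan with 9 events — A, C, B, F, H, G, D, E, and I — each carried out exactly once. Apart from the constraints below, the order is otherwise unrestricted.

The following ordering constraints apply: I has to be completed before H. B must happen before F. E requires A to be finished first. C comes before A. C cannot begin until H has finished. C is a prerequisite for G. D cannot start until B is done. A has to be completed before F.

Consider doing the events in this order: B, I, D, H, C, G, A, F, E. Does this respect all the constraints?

Yes

Every stated constraint is respected: B sits at position 1, ahead of F at position 8, and each of the other listed pairs likewise has the predecessor earlier in the sequence.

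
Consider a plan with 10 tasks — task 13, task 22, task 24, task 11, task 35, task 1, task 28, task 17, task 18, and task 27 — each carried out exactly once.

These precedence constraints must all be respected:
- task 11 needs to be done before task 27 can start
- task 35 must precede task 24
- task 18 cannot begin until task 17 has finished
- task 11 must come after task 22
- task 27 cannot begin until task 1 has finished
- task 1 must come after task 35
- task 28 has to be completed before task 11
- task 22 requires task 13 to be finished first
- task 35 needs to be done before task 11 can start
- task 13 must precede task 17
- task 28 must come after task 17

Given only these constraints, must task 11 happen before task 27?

Yes

Chaining the stated constraints: task 11 → task 27.
So task 11 must precede task 27 in any valid ordering.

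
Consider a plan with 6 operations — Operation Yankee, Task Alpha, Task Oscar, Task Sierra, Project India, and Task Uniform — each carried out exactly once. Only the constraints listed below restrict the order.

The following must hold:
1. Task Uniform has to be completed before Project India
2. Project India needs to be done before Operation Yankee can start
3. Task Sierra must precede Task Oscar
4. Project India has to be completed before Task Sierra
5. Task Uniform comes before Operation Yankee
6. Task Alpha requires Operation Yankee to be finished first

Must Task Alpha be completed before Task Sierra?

Nothing in the constraints links Task Alpha and Task Sierra; they are unordered relative to each other.
So Task Alpha can come before Task Sierra or after — it is not forced.

No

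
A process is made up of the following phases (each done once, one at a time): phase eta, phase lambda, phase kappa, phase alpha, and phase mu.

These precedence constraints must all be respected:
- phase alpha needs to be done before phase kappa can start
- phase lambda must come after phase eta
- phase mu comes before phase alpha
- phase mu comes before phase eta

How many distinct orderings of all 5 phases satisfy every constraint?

Phase mu is the only phase with nothing required before it, so every ordering starts there.
Systematically extending each partial ordering one phase at a time and counting, there are 6 complete orderings.

6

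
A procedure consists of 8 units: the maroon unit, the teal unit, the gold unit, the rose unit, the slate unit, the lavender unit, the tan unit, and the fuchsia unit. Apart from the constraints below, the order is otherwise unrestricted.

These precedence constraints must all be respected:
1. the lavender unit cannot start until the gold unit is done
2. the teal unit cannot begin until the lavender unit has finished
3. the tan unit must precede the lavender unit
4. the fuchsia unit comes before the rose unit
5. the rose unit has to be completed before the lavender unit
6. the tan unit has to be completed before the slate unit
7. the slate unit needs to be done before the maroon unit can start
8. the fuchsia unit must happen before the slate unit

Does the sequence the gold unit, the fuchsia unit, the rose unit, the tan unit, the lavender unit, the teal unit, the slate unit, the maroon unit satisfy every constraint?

Going through the constraints one by one, each required predecessor appears earlier in the sequence than its dependent — e.g. the fuchsia unit (position 2) is before the slate unit (position 7), as required.

Yes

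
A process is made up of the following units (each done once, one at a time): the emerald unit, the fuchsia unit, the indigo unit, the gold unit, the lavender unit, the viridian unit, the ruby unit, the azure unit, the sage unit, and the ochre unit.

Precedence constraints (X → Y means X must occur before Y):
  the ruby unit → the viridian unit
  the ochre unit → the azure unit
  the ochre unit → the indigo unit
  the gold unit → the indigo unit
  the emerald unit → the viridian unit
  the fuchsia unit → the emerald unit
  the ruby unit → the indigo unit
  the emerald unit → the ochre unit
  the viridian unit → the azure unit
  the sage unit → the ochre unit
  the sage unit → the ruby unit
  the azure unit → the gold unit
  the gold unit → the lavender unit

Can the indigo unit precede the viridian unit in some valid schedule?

Following the viridian unit → the azure unit → the gold unit → the indigo unit, the viridian unit must precede the indigo unit in every valid ordering.
So no valid ordering can have the indigo unit before the viridian unit.

No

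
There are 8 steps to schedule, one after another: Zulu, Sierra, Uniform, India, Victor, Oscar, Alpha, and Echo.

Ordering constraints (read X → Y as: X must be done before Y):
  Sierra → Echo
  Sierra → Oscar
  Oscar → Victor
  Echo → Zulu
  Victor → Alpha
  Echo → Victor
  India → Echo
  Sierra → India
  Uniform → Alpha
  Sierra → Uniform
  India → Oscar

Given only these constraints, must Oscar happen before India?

No

The constraints actually force India before Oscar (via India → Oscar), not the other way around.
So Oscar does not have to come before India — it cannot.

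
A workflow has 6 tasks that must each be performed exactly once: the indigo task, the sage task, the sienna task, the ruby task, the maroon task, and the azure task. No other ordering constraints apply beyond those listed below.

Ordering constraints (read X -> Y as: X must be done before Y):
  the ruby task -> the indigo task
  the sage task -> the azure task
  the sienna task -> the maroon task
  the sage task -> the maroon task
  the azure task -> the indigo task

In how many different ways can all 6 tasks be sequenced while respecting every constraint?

3 tasks have no prerequisites (the sage task, the sienna task, the ruby task), so any of them could come first.
Systematically extending each partial ordering one task at a time and counting, there are 40 complete orderings.

40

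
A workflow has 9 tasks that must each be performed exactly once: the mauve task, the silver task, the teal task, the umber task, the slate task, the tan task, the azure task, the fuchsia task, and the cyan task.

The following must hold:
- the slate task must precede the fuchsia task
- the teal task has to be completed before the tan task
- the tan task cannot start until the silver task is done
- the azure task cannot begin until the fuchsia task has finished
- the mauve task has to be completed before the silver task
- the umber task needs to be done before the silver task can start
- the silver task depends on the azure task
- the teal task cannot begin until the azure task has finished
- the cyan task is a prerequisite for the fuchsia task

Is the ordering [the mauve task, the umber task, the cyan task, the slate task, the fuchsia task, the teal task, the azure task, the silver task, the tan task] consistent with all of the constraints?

In the proposed order, the teal task appears before the azure task.
That contradicts the constraint that the azure task must precede the teal task.

No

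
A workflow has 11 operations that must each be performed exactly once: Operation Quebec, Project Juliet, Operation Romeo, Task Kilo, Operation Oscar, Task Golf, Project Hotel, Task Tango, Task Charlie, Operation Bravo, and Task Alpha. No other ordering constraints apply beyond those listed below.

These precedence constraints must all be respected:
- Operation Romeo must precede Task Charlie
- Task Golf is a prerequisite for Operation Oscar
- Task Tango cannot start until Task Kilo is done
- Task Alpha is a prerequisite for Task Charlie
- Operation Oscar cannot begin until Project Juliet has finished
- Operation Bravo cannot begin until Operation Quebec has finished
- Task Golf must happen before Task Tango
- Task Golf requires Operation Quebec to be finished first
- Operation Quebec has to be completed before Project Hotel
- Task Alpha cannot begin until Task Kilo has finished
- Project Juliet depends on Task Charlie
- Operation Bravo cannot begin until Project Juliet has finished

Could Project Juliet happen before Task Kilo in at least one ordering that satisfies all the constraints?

The constraints give a chain Task Kilo → Task Alpha → Task Charlie → Project Juliet, which forces Task Kilo before Project Juliet.
So no valid ordering can have Project Juliet before Task Kilo.

No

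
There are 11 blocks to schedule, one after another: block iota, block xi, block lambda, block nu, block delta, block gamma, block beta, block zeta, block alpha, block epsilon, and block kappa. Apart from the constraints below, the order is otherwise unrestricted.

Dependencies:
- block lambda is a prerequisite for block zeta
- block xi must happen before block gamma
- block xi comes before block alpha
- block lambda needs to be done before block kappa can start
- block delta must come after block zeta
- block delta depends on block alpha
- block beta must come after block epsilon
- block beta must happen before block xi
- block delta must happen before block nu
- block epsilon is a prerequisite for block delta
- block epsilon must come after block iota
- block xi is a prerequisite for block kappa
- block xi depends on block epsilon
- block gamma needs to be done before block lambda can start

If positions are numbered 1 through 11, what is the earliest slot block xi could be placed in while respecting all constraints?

Every block that must precede block xi has to come before it. Tracing all chains that end at block xi, those blocks are: block iota, block beta, block epsilon — 3 in total.
With 3 mandatory predecessors, the earliest block xi can sit is position 3+1 = 4, and placing just those 3 first achieves it.

4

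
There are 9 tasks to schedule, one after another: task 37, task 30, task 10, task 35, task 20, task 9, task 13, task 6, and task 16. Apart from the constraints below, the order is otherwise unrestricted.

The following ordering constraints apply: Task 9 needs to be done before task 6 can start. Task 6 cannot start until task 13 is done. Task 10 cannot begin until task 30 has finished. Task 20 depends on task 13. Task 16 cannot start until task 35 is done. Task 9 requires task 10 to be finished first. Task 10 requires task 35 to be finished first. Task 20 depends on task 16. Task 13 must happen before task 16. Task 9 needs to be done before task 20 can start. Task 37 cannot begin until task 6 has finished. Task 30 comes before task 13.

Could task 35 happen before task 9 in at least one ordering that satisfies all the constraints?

Task 35 is actually forced before task 9 by the constraints, so certainly some valid ordering has task 35 first.

Yes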